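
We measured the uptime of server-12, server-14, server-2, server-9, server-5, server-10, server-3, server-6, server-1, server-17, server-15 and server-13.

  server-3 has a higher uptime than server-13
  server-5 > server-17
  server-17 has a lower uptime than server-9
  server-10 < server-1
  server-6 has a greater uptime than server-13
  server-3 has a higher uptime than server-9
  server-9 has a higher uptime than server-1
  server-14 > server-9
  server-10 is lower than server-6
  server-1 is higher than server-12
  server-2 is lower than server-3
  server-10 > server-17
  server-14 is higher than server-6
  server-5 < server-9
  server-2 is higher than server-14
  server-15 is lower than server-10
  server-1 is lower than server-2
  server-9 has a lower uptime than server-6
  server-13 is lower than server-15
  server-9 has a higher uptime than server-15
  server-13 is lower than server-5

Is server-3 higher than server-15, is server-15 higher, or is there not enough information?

server-15 < server-10 < server-1 < server-9 < server-6 < server-14 < server-2 < server-3, by transitivity through server-10, server-1, server-9, server-6, server-14, server-2.
So server-3 is higher.

server-3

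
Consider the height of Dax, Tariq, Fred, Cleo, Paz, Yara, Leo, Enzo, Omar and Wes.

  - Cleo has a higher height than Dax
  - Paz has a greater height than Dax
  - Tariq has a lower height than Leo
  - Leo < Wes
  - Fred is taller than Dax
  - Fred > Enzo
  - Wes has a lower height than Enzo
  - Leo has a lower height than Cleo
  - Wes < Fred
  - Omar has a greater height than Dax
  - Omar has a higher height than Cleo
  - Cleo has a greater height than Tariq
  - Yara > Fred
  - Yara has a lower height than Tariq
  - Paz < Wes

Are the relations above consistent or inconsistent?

We have Leo < Wes stated directly, yet also Wes < Enzo < Fred < Yara < Tariq < Leo by chaining the others — so Wes < Leo. Contradiction.

inconsistent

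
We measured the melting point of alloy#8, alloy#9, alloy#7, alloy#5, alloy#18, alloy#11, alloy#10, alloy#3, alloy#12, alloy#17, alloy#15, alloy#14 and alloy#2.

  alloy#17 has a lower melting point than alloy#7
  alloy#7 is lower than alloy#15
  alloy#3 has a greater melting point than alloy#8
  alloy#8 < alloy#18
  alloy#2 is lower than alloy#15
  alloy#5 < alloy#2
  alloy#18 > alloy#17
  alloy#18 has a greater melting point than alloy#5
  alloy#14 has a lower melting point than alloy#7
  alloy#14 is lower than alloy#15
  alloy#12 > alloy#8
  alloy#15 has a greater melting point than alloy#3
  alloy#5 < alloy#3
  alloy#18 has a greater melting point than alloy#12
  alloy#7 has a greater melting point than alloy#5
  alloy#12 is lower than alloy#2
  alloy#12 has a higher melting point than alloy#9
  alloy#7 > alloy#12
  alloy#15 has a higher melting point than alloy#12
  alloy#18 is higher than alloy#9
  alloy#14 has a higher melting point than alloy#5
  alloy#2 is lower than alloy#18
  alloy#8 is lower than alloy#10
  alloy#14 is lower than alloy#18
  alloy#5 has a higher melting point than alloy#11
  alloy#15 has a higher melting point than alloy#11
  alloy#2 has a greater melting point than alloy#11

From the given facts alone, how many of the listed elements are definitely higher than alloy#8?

7

The elements the relations force above alloy#8 are alloy#12, alloy#3, alloy#2, alloy#7, alloy#15, alloy#18, alloy#10 — no chain reaches any other.
That is 7.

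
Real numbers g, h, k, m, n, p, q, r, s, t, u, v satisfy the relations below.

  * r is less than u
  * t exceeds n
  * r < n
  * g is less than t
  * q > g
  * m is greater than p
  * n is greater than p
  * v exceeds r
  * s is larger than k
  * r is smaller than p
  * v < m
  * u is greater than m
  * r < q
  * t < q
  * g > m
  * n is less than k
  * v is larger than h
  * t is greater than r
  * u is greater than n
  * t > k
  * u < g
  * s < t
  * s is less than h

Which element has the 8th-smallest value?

Chaining the given pairs: r < p < n < k < s < h < v < m < u < g < t < q.
The 8th smallest is m.

m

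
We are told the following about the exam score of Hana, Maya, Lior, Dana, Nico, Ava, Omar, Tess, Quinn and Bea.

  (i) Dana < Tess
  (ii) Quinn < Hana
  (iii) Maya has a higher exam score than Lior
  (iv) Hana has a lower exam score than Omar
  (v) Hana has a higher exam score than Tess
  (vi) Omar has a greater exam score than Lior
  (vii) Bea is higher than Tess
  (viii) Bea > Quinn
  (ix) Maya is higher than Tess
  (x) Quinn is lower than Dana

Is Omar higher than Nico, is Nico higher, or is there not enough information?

Following every chain through Nico: nothing is chained to Nico.
Omar is not reached, and no chain runs the other way from Omar to Nico.
So the given relations leave the order of Nico and Omar undetermined.

undetermined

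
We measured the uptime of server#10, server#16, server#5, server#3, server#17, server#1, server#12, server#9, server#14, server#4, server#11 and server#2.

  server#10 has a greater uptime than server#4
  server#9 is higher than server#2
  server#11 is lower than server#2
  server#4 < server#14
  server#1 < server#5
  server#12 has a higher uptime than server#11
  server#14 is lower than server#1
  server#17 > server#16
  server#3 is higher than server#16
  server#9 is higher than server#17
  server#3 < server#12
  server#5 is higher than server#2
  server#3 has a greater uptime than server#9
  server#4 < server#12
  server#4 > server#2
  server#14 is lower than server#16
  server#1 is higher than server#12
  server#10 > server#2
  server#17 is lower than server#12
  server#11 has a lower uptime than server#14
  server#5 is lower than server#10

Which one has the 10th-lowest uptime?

Piecing the relations together gives one ordering: server#11 < server#2 < server#4 < server#14 < server#16 < server#17 < server#9 < server#3 < server#12 < server#1 < server#5 < server#10.
The 10th smallest is server#1.

server#1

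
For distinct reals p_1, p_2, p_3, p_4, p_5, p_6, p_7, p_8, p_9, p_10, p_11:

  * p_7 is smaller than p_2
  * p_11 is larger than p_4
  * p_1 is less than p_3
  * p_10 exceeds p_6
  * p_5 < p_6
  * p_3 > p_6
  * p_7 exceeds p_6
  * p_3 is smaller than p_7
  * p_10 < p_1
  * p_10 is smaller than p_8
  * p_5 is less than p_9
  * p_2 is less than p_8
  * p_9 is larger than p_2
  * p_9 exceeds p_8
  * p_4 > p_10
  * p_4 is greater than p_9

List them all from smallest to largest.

p_5 < p_6 < p_10 < p_1 < p_3 < p_7 < p_2 < p_8 < p_9 < p_4 < p_11

Each adjacent pair is fixed by a given relation: p_5 < p_6; p_6 < p_10; p_10 < p_1; p_1 < p_3; p_3 < p_7; p_7 < p_2; p_2 < p_8; p_8 < p_9; p_9 < p_4; p_4 < p_11. Chaining them end to end gives the full order.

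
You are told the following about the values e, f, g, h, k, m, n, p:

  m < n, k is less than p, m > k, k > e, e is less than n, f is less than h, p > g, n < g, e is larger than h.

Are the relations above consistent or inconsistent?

consistent

The single ordering f < h < e < k < m < n < g < p satisfies every listed relation, so no contradiction arises.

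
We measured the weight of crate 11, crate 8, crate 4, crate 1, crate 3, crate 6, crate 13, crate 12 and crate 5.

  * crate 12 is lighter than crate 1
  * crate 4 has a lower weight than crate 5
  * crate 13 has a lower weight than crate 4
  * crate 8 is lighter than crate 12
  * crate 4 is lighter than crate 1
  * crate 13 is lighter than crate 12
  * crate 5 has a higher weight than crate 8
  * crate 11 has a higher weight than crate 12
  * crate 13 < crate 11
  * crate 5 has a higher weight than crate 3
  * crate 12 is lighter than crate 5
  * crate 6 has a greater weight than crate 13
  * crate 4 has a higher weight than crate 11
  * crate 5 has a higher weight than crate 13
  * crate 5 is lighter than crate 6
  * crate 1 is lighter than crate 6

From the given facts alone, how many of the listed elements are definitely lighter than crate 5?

Directly below crate 5: crate 13, crate 8, crate 12, crate 4, crate 3.
One step further: crate 11 (6 so far).
No other element is forced below crate 5 by the given relations, so the count is 6.

6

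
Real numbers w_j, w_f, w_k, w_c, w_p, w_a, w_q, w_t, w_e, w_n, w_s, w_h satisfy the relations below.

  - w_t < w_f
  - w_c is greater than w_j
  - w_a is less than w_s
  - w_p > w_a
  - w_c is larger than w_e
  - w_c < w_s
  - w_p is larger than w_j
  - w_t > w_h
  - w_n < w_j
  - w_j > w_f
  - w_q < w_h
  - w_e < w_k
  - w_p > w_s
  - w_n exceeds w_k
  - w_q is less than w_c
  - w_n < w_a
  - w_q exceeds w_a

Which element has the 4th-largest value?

Chaining the given pairs: w_e < w_k < w_n < w_a < w_q < w_h < w_t < w_f < w_j < w_c < w_s < w_p.
The 4th largest is w_j.

w_j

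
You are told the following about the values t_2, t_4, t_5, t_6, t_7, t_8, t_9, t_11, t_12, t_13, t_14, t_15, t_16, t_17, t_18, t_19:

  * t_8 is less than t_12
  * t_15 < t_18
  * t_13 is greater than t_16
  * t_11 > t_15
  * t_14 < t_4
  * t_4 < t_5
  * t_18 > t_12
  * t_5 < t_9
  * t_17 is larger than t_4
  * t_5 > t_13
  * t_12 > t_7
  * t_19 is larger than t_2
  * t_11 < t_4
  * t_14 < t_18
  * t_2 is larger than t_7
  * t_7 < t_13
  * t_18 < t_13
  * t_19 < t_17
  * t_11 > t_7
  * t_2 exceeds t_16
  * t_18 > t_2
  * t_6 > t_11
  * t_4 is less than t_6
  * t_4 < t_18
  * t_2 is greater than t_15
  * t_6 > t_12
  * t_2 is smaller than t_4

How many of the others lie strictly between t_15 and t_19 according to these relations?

The relations place t_15 below t_19. An element lies strictly between them when it is forced above t_15 and also forced below t_19.
Above t_15: {t_11, t_2, t_4, t_18, t_13, t_6, t_5, t_9, t_17}. Below t_19: {t_7, t_16, t_2}.
Intersection: {t_2} — 1.

1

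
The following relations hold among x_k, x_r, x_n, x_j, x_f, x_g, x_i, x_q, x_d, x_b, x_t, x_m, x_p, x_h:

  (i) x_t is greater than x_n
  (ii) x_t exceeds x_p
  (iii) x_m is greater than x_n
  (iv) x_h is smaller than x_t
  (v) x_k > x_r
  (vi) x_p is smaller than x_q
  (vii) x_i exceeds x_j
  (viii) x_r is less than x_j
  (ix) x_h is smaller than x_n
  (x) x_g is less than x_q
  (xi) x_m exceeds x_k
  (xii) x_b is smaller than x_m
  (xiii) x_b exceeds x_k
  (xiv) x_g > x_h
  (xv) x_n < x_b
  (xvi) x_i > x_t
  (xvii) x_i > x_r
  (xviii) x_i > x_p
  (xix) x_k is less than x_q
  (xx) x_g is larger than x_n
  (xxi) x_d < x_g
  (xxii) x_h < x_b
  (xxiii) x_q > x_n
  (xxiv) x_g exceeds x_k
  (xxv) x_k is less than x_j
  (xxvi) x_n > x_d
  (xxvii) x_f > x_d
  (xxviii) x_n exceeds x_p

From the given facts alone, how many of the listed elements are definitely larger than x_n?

From x_n the given relations immediately reach x_g, x_t, x_b, x_m, x_q.
From those, x_i — 6 in total.
No other element is forced above x_n by the given relations, so the count is 6.

6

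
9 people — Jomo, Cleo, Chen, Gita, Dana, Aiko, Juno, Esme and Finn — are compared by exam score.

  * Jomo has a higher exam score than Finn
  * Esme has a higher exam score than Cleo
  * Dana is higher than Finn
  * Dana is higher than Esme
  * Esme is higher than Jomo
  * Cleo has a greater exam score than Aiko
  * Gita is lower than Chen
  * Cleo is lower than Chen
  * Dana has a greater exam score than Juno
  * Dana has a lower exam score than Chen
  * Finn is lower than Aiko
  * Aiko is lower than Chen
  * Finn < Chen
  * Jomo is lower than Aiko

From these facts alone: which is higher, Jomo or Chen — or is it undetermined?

Chen

Following the relations from Jomo: Jomo < Aiko < Cleo < Esme < Dana < Chen.
So Chen is higher.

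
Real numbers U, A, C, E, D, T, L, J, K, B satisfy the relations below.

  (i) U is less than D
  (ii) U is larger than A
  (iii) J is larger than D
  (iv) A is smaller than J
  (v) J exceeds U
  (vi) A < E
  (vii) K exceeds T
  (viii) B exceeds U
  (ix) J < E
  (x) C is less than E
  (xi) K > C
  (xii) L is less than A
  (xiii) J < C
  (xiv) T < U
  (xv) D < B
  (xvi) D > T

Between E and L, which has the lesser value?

L

The relevant relations are L < A; A < U; U < D; D < J; J < C; C < E.
Chaining these gives L < A < U < D < J < C < E.
So L < E; L is the smaller of the two.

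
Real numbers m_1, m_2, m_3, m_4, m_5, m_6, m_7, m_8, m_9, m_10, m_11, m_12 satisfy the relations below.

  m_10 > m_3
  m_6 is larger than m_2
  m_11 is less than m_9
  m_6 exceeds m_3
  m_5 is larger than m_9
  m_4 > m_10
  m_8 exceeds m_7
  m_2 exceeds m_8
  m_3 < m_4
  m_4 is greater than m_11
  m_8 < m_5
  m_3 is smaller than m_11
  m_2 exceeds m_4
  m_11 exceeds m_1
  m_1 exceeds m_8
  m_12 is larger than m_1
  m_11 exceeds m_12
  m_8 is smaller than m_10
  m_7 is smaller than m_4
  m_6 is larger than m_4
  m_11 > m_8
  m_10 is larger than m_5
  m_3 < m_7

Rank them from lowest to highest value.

Each adjacent pair is fixed by a given relation: m_3 < m_7; m_7 < m_8; m_8 < m_1; m_1 < m_12; m_12 < m_11; m_11 < m_9; m_9 < m_5; m_5 < m_10; m_10 < m_4; m_4 < m_2; m_2 < m_6. Chaining them end to end gives the full order.

m_3 < m_7 < m_8 < m_1 < m_12 < m_11 < m_9 < m_5 < m_10 < m_4 < m_2 < m_6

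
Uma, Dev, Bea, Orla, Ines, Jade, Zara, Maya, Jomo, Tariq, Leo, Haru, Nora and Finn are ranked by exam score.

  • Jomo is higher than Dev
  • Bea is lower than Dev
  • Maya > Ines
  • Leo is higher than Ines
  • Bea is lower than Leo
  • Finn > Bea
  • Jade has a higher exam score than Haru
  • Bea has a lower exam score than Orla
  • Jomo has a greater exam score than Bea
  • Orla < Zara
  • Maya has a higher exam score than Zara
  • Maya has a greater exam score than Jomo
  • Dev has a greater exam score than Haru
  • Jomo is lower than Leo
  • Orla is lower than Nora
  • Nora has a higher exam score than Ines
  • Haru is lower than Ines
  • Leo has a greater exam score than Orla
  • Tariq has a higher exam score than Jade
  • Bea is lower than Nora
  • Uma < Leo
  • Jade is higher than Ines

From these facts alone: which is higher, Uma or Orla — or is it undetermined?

Following every chain through Uma: above Uma we get Leo.
Orla is not reached, and no chain runs the other way from Orla to Uma.
So the given relations leave the order of Uma and Orla undetermined.

undetermined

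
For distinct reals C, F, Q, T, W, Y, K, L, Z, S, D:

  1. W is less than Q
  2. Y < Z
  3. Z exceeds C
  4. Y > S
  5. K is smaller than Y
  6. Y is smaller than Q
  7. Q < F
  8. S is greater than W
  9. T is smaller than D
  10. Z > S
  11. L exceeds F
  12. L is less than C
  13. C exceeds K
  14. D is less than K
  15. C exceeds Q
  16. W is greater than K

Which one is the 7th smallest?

Chaining the given pairs: T < D < K < W < S < Y < Q < F < L < C < Z.
Counting 7 from the smallest end gives Q.

Q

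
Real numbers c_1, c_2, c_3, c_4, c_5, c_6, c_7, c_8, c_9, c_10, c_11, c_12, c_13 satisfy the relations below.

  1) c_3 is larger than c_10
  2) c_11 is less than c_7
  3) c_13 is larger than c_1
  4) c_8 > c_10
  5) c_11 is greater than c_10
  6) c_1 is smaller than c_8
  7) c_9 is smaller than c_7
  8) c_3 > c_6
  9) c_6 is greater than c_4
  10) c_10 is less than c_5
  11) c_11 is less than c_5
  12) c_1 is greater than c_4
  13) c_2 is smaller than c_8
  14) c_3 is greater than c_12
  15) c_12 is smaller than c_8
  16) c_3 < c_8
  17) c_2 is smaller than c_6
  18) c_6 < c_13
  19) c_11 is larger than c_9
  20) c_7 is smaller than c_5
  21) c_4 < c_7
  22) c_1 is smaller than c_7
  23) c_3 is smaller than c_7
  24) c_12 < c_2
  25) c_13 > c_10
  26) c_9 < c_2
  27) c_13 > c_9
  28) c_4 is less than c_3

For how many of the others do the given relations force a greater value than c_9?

8

Directly above c_9: c_2, c_11, c_13, c_7.
One step further: c_6, c_8, c_5 (7 so far).
One step further: c_3 (8 so far).
No other element is forced above c_9 by the given relations, so the count is 8.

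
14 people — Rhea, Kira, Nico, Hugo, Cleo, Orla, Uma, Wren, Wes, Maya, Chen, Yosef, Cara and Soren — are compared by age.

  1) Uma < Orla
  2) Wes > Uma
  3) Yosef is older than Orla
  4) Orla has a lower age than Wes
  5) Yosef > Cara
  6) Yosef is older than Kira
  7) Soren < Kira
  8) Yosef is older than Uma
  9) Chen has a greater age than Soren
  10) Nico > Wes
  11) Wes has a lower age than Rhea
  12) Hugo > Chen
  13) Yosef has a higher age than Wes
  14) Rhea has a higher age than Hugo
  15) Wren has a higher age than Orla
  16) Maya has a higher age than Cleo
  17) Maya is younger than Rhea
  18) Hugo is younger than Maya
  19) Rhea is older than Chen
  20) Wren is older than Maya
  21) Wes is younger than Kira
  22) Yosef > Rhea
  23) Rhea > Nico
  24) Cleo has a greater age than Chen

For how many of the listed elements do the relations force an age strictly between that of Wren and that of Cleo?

The relations place Cleo below Wren. An element lies strictly between them when it is forced above Cleo and also forced below Wren.
Above Cleo: {Maya, Rhea, Yosef}. Below Wren: {Soren, Uma, Orla, Chen, Hugo, Maya}.
Intersection: {Maya} — 1.

1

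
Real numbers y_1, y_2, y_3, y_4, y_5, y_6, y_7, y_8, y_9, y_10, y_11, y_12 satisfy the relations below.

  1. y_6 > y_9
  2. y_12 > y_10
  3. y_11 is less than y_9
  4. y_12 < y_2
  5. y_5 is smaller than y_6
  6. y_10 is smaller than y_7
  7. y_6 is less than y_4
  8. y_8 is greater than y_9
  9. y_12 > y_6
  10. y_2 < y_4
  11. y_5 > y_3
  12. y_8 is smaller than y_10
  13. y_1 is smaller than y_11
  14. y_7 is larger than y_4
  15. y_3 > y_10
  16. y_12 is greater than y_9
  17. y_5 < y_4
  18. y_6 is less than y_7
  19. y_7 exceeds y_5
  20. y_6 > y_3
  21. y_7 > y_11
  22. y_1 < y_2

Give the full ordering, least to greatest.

y_1 < y_11 < y_9 < y_8 < y_10 < y_3 < y_5 < y_6 < y_12 < y_2 < y_4 < y_7

Each adjacent pair is fixed by a given relation: y_1 < y_11; y_11 < y_9; y_9 < y_8; y_8 < y_10; y_10 < y_3; y_3 < y_5; y_5 < y_6; y_6 < y_12; y_12 < y_2; y_2 < y_4; y_4 < y_7. Chaining them end to end gives the full order.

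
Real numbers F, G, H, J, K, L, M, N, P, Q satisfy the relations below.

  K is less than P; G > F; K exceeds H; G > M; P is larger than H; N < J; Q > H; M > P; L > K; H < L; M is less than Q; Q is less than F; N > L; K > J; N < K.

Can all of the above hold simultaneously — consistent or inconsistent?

inconsistent

Chaining the given relations yields L < N < J < K, so L < K. But one relation states K < L. These cannot both hold.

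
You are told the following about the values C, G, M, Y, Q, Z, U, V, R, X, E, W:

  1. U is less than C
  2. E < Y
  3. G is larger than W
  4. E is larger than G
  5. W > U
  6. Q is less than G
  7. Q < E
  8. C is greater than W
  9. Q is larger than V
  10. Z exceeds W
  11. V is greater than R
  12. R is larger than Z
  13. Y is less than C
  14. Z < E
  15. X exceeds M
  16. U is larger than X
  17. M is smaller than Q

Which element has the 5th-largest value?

Piecing the relations together gives one ordering: M < X < U < W < Z < R < V < Q < G < E < Y < C.
Counting 5 from the largest end gives Q.

Q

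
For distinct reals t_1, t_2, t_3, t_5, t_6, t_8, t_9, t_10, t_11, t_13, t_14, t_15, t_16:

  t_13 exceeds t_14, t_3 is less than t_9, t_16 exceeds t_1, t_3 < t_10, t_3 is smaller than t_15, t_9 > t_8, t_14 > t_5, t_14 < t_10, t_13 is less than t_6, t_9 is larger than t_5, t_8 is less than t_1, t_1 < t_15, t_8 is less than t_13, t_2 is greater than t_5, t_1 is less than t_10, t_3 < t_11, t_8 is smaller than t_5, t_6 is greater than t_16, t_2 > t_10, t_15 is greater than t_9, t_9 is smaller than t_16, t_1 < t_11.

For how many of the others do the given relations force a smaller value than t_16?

5

Directly below t_16: t_1, t_9.
One step further: t_3, t_8, t_5 (5 so far).
Nothing else is reachable below t_16; 5 in all.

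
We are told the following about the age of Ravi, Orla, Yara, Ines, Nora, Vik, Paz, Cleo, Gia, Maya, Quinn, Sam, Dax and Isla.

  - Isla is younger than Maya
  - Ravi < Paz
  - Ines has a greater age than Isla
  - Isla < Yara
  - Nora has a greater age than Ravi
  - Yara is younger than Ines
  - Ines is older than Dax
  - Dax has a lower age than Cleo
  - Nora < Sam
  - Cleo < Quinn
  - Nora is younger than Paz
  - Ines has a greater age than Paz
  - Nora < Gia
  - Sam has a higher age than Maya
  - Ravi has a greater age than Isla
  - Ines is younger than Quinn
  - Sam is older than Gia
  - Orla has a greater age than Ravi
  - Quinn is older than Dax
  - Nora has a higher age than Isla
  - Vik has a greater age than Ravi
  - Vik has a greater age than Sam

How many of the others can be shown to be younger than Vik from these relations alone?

Directly below Vik: Ravi, Sam.
One step further: Isla, Nora, Gia, Maya (6 so far).
Nothing else is reachable below Vik; 6 in all.

6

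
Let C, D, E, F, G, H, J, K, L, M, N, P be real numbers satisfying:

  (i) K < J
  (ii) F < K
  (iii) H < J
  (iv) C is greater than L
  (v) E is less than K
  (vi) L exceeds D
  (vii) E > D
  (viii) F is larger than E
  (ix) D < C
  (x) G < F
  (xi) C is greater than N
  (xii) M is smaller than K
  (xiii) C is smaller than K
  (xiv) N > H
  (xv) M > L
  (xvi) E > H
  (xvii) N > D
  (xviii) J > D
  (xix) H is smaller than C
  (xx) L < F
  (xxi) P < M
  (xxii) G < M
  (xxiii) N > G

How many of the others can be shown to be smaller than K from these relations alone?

The elements the relations force below K are D, P, L, H, G, E, N, F, C, M — no chain reaches any other.
That is 10.

10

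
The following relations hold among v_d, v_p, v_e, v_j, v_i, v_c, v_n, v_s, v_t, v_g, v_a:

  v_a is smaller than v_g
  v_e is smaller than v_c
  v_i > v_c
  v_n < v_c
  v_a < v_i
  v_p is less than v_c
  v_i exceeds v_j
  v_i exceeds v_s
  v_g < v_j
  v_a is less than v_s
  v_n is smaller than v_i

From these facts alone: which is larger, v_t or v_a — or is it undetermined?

Following every chain through v_a: above v_a we get v_g, v_s, v_j, v_i.
v_t is not reached, and no chain runs the other way from v_t to v_a.
So the given relations leave the order of v_a and v_t undetermined.

undetermined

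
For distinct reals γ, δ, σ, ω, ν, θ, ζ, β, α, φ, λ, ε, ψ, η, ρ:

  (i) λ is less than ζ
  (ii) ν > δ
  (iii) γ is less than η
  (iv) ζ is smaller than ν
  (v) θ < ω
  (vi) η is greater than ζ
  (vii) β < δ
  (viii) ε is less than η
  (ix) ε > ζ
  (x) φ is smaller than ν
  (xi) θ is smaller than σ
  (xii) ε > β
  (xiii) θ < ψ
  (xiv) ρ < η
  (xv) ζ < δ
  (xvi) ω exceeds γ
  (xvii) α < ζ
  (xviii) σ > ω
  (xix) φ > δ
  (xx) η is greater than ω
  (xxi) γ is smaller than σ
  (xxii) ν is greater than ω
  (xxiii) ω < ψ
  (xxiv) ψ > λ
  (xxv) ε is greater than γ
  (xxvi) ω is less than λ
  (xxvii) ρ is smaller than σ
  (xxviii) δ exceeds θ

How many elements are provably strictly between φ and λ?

The relations place λ below φ. An element lies strictly between them when it is forced above λ and also forced below φ.
Above λ: {ζ, δ, ε, ν, η, ψ}. Below φ: {γ, α, θ, ω, β, ζ, δ}.
Intersection: {ζ, δ} — 2.

2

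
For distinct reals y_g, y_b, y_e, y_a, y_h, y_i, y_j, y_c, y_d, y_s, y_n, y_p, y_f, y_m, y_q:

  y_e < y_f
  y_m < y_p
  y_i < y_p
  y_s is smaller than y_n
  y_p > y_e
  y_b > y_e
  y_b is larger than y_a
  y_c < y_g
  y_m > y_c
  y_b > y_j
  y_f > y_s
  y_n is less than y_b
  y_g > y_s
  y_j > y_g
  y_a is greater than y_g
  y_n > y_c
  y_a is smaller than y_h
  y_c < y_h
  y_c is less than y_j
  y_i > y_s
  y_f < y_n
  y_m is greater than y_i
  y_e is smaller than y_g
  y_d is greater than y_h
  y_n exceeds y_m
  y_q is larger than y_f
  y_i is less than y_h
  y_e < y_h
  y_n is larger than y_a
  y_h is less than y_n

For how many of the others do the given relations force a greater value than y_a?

4

Directly above y_a: y_h, y_n, y_b.
One step further: y_d (4 so far).
Nothing else is reachable above y_a; 4 in all.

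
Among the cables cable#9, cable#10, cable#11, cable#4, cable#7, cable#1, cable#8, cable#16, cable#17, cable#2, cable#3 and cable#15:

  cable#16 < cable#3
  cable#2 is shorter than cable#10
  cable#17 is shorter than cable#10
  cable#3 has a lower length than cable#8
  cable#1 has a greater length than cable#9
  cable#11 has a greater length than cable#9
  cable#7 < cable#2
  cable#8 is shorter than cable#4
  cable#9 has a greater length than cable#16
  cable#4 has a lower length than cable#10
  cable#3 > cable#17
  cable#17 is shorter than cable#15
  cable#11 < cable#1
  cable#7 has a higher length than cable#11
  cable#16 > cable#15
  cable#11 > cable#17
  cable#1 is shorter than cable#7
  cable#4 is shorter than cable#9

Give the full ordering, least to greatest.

cable#17 < cable#15 < cable#16 < cable#3 < cable#8 < cable#4 < cable#9 < cable#11 < cable#1 < cable#7 < cable#2 < cable#10

Each adjacent pair is fixed by a given relation: cable#17 < cable#15; cable#15 < cable#16; cable#16 < cable#3; cable#3 < cable#8; cable#8 < cable#4; cable#4 < cable#9; cable#9 < cable#11; cable#11 < cable#1; cable#1 < cable#7; cable#7 < cable#2; cable#2 < cable#10. Chaining them end to end gives the full order.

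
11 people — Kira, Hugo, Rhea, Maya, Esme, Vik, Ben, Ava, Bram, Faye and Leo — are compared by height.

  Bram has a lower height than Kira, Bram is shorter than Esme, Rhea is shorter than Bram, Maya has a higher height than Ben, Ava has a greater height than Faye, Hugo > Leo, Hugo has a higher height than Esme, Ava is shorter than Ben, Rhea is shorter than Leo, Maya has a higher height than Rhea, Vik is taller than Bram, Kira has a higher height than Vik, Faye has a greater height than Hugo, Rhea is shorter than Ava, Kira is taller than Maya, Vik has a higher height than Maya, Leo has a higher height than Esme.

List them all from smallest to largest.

The consecutive links are each given: Rhea < Bram; Bram < Esme; Esme < Leo; Leo < Hugo; Hugo < Faye; Faye < Ava; Ava < Ben; Ben < Maya; Maya < Vik; Vik < Kira.

Rhea < Bram < Esme < Leo < Hugo < Faye < Ava < Ben < Maya < Vik < Kira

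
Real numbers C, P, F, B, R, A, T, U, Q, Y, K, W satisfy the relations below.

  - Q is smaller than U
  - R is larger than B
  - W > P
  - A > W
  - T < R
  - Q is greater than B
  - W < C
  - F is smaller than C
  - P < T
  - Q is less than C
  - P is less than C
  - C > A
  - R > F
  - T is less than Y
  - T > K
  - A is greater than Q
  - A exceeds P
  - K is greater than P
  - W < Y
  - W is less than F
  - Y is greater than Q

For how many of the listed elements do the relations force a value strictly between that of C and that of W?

2

The relations place W below C. An element lies strictly between them when it is forced above W and also forced below C.
Above W: {A, Y, F, R}. Below C: {P, B, Q, A, F}.
Intersection: {A, F} — 2.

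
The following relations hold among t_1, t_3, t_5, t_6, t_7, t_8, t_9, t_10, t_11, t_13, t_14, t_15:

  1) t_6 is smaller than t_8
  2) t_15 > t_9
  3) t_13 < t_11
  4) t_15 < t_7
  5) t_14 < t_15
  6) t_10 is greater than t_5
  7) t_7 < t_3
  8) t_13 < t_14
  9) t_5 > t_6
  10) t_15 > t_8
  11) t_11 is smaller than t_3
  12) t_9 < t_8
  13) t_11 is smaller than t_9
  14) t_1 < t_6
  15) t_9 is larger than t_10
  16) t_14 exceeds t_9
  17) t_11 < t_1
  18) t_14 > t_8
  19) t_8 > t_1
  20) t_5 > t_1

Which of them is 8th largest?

t_5

Piecing the relations together gives one ordering: t_13 < t_11 < t_1 < t_6 < t_5 < t_10 < t_9 < t_8 < t_14 < t_15 < t_7 < t_3.
Counting 8 from the largest end gives t_5.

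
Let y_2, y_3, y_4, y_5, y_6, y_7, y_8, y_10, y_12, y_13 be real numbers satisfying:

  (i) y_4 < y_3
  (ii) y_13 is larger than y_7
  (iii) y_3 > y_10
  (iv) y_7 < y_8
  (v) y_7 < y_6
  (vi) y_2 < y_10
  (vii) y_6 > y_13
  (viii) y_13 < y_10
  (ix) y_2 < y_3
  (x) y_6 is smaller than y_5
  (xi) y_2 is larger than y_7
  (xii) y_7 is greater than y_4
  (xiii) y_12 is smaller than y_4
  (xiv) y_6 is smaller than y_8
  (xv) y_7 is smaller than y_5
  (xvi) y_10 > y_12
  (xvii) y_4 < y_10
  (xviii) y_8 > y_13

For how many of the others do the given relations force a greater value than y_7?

7

Directly above y_7: y_2, y_13, y_6, y_8, y_5.
One step further: y_10, y_3 (7 so far).
No other element is forced above y_7 by the given relations, so the count is 7.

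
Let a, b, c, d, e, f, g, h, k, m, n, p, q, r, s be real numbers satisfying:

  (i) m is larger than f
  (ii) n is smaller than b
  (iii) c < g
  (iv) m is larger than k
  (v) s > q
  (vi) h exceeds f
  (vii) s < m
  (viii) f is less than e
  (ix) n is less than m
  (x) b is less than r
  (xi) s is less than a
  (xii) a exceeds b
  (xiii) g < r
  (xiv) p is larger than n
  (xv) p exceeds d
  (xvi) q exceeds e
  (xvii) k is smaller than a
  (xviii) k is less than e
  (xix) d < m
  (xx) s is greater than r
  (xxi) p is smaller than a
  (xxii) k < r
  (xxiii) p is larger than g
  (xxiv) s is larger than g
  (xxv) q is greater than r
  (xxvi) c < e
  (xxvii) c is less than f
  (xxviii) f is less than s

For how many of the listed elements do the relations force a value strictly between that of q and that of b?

1

The relations place b below q. An element lies strictly between them when it is forced above b and also forced below q.
Above b: {r, s, m, a}. Below q: {c, n, k, f, g, e, r}.
Intersection: {r} — 1.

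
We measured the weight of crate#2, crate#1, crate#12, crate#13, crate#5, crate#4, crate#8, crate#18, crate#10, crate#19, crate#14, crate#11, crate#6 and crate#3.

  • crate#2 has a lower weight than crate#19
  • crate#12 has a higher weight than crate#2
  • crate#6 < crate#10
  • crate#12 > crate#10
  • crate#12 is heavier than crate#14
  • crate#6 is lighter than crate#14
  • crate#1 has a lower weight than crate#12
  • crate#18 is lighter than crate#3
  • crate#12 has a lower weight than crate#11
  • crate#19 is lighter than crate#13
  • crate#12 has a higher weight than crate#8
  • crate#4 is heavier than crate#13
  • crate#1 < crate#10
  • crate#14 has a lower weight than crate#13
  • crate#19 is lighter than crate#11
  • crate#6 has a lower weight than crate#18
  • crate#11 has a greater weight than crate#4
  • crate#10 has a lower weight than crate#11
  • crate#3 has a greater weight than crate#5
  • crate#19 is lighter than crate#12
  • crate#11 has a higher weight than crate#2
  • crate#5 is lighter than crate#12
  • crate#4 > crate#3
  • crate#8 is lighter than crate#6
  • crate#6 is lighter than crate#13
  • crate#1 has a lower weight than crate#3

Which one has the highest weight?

crate#11

Chaining downward from crate#11: directly below it, crate#2, crate#19, crate#10, crate#4, crate#12; then crate#1, crate#5, crate#8, crate#6, crate#14, crate#13, crate#3; then crate#18.
That covers every other element, and nothing is given above crate#11, so crate#11 is the highest weight.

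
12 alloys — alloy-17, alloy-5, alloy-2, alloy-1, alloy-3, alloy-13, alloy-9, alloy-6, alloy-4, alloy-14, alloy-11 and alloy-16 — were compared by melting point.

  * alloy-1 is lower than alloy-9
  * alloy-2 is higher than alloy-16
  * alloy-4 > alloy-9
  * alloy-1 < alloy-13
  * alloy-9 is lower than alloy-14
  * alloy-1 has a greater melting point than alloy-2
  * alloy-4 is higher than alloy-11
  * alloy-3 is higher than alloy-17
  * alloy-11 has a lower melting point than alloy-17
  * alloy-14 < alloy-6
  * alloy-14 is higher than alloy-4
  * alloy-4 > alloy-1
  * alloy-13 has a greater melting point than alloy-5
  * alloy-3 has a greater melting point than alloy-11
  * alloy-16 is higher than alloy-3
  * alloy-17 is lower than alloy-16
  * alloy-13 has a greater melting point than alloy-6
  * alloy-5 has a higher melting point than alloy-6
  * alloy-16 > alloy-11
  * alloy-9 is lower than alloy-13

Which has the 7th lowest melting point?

Piecing the relations together gives one ordering: alloy-11 < alloy-17 < alloy-3 < alloy-16 < alloy-2 < alloy-1 < alloy-9 < alloy-4 < alloy-14 < alloy-6 < alloy-5 < alloy-13.
The 7th smallest is alloy-9.

alloy-9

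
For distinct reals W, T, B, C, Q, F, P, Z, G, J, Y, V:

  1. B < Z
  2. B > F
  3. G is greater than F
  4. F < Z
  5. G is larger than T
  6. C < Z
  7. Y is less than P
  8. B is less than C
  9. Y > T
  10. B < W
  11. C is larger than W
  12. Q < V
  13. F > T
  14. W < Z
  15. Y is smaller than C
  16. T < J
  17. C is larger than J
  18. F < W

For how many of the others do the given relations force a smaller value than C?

6

The elements the relations force below C are T, F, B, J, W, Y — no chain reaches any other.
That is 6.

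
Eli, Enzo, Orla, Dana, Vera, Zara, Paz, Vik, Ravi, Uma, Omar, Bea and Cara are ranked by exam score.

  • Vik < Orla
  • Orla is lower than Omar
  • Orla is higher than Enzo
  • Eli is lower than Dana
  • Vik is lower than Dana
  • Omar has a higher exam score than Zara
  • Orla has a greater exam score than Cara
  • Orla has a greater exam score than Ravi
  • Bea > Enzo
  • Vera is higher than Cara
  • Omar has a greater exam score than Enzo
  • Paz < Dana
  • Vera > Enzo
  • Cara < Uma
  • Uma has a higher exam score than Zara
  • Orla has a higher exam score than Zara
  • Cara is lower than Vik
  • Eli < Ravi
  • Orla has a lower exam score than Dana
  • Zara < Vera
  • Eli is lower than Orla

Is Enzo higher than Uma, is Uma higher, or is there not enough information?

Following every chain through Enzo: above Enzo we get Orla, Dana, Bea, Omar, Vera.
Uma is not reached, and no chain runs the other way from Uma to Enzo.
So the given relations leave the order of Enzo and Uma undetermined.

undetermined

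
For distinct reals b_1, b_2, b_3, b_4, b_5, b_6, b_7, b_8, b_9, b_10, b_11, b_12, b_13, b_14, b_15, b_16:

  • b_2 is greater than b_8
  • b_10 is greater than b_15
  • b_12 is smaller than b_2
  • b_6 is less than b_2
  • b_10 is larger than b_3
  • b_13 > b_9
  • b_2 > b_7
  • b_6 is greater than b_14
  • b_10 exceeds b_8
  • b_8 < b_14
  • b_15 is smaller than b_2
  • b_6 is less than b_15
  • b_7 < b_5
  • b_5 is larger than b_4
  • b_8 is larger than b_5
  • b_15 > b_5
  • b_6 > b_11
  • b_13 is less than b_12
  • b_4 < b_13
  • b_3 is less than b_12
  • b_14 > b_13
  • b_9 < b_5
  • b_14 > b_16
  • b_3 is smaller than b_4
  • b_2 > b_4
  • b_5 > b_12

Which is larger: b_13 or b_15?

b_15

b_13 < b_12 < b_5 < b_8 < b_14 < b_6 < b_15, by transitivity through b_12, b_5, b_8, b_14, b_6.
So b_13 < b_15; b_15 is the larger of the two.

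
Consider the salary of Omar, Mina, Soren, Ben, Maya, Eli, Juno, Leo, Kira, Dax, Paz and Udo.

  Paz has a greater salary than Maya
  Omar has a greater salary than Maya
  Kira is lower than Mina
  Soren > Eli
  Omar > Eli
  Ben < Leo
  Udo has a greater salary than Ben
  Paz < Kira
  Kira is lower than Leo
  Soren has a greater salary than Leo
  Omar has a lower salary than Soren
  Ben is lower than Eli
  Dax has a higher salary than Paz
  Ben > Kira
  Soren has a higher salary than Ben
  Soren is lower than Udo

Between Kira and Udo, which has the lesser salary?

Link the given pairs in sequence: Kira < Ben; Ben < Eli; Eli < Omar; Omar < Soren; Soren < Udo.
Chaining these gives Kira < Ben < Eli < Omar < Soren < Udo.
So Kira < Udo; Kira is the lower of the two.

Kira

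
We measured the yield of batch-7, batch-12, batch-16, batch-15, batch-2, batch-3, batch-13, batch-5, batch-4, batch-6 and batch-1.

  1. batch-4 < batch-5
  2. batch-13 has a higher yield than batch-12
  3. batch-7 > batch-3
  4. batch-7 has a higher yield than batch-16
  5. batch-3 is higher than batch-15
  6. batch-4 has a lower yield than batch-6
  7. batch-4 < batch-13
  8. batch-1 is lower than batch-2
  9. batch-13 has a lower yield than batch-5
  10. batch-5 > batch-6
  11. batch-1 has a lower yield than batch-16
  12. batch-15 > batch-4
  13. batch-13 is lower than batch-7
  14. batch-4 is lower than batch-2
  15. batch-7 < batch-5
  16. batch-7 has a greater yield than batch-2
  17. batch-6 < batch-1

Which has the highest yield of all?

batch-5

Chaining downward from batch-5: directly below it, batch-4, batch-6, batch-13, batch-7; then batch-12, batch-3, batch-2, batch-16; then batch-15, batch-1.
That covers every other element, and nothing is given above batch-5, so batch-5 is the highest yield.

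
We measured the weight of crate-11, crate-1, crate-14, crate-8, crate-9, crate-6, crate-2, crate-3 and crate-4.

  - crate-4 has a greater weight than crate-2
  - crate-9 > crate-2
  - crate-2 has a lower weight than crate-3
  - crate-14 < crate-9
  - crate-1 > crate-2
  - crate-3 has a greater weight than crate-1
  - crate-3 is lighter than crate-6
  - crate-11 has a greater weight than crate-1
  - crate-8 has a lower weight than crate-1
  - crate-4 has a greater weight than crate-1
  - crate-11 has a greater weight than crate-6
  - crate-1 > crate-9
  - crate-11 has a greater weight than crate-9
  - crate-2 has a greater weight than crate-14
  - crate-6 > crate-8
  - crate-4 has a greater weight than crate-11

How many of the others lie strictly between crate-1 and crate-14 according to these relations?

2

Chaining upward from crate-14 reaches: crate-2, crate-9, crate-3, crate-6, crate-11, crate-4.
Chaining downward from crate-1 reaches: crate-2, crate-9, crate-8.
Strictly between crate-14 and crate-1 are those in both lists: crate-2, crate-9 — 2 elements.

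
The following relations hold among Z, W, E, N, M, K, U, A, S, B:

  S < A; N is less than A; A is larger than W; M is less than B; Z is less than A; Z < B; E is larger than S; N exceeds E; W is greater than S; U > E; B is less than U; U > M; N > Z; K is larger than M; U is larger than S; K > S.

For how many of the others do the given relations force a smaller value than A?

Directly below A: S, Z, W, N.
One step further: E (5 so far).
No other element is forced below A by the given relations, so the count is 5.

5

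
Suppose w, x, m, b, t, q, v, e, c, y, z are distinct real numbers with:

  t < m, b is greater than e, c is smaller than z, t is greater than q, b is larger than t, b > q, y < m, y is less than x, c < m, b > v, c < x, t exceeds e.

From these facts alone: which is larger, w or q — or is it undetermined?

undetermined

Following every chain through w: nothing is chained to w.
q is not reached, and no chain runs the other way from q to w.
So the given relations leave the order of w and q undetermined.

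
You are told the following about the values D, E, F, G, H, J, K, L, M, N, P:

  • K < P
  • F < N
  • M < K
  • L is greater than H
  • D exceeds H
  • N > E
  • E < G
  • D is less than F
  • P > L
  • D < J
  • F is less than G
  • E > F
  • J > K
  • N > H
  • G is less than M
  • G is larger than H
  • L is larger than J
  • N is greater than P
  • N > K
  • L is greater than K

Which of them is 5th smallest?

G

Chaining the given pairs: H < D < F < E < G < M < K < J < L < P < N.
The 5th smallest is G.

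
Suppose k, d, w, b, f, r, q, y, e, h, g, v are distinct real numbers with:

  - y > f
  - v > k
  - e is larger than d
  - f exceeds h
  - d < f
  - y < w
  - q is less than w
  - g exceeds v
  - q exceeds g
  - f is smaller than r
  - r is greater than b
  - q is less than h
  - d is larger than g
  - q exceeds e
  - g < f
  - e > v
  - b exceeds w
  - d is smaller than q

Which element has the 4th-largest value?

The consecutive relations fix a unique order: k < v < g < d < e < q < h < f < y < w < b < r.
The 4th largest is y.

y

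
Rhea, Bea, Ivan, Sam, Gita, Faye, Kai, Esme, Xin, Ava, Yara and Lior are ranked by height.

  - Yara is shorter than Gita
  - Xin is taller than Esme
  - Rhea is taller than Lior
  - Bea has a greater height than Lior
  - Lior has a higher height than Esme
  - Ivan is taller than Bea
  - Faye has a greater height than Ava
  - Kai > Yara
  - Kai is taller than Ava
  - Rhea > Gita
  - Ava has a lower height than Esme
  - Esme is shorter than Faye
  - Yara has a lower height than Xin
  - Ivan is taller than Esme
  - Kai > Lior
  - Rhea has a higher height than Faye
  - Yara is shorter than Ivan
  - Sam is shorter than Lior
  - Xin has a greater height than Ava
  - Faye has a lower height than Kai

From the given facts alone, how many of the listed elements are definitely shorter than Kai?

6

Directly below Kai: Ava, Lior, Yara, Faye.
One step further: Esme, Sam (6 so far).
No other element is forced below Kai by the given relations, so the count is 6.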